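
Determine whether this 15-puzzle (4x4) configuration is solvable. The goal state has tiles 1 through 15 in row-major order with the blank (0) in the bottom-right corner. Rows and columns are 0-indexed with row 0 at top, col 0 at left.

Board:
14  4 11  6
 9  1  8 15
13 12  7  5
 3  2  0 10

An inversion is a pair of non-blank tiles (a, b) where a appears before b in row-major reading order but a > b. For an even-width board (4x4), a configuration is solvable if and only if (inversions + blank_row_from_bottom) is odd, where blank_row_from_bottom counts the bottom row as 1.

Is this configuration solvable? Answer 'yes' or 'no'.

Answer: no

Derivation:
Inversions: 63
Blank is in row 3 (0-indexed from top), which is row 1 counting from the bottom (bottom = 1).
63 + 1 = 64, which is even, so the puzzle is not solvable.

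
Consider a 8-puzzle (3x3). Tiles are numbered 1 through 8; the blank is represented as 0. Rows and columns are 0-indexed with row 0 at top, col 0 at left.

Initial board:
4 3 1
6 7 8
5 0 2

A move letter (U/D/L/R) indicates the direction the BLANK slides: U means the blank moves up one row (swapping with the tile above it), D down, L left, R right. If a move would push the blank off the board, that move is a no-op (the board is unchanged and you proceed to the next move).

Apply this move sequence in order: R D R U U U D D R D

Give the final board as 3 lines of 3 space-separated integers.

After move 1 (R):
4 3 1
6 7 8
5 2 0

After move 2 (D):
4 3 1
6 7 8
5 2 0

After move 3 (R):
4 3 1
6 7 8
5 2 0

After move 4 (U):
4 3 1
6 7 0
5 2 8

After move 5 (U):
4 3 0
6 7 1
5 2 8

After move 6 (U):
4 3 0
6 7 1
5 2 8

After move 7 (D):
4 3 1
6 7 0
5 2 8

After move 8 (D):
4 3 1
6 7 8
5 2 0

After move 9 (R):
4 3 1
6 7 8
5 2 0

After move 10 (D):
4 3 1
6 7 8
5 2 0

Answer: 4 3 1
6 7 8
5 2 0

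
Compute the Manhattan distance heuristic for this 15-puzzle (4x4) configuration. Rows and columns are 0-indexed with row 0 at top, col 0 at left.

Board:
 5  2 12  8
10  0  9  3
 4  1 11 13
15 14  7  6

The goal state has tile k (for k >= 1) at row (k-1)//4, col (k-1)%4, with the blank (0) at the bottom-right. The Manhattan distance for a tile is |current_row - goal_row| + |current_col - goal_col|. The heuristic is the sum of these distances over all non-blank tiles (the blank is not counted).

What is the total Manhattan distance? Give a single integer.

Tile 5: at (0,0), goal (1,0), distance |0-1|+|0-0| = 1
Tile 2: at (0,1), goal (0,1), distance |0-0|+|1-1| = 0
Tile 12: at (0,2), goal (2,3), distance |0-2|+|2-3| = 3
Tile 8: at (0,3), goal (1,3), distance |0-1|+|3-3| = 1
Tile 10: at (1,0), goal (2,1), distance |1-2|+|0-1| = 2
Tile 9: at (1,2), goal (2,0), distance |1-2|+|2-0| = 3
Tile 3: at (1,3), goal (0,2), distance |1-0|+|3-2| = 2
Tile 4: at (2,0), goal (0,3), distance |2-0|+|0-3| = 5
Tile 1: at (2,1), goal (0,0), distance |2-0|+|1-0| = 3
Tile 11: at (2,2), goal (2,2), distance |2-2|+|2-2| = 0
Tile 13: at (2,3), goal (3,0), distance |2-3|+|3-0| = 4
Tile 15: at (3,0), goal (3,2), distance |3-3|+|0-2| = 2
Tile 14: at (3,1), goal (3,1), distance |3-3|+|1-1| = 0
Tile 7: at (3,2), goal (1,2), distance |3-1|+|2-2| = 2
Tile 6: at (3,3), goal (1,1), distance |3-1|+|3-1| = 4
Sum: 1 + 0 + 3 + 1 + 2 + 3 + 2 + 5 + 3 + 0 + 4 + 2 + 0 + 2 + 4 = 32

Answer: 32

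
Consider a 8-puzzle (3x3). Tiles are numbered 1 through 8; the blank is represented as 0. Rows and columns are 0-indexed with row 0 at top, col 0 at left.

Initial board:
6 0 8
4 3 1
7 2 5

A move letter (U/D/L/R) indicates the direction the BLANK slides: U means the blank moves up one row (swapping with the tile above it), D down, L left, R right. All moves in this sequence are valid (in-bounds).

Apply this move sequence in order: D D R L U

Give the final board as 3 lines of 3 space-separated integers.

After move 1 (D):
6 3 8
4 0 1
7 2 5

After move 2 (D):
6 3 8
4 2 1
7 0 5

After move 3 (R):
6 3 8
4 2 1
7 5 0

After move 4 (L):
6 3 8
4 2 1
7 0 5

After move 5 (U):
6 3 8
4 0 1
7 2 5

Answer: 6 3 8
4 0 1
7 2 5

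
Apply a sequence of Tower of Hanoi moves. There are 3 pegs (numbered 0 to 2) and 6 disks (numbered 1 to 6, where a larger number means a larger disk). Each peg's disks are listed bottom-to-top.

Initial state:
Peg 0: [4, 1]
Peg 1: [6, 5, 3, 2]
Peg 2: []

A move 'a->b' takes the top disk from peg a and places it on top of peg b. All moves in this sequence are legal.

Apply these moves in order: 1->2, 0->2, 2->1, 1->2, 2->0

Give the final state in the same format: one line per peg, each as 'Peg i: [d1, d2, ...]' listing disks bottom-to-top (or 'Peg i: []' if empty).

Answer: Peg 0: [4, 1]
Peg 1: [6, 5, 3]
Peg 2: [2]

Derivation:
After move 1 (1->2):
Peg 0: [4, 1]
Peg 1: [6, 5, 3]
Peg 2: [2]

After move 2 (0->2):
Peg 0: [4]
Peg 1: [6, 5, 3]
Peg 2: [2, 1]

After move 3 (2->1):
Peg 0: [4]
Peg 1: [6, 5, 3, 1]
Peg 2: [2]

After move 4 (1->2):
Peg 0: [4]
Peg 1: [6, 5, 3]
Peg 2: [2, 1]

After move 5 (2->0):
Peg 0: [4, 1]
Peg 1: [6, 5, 3]
Peg 2: [2]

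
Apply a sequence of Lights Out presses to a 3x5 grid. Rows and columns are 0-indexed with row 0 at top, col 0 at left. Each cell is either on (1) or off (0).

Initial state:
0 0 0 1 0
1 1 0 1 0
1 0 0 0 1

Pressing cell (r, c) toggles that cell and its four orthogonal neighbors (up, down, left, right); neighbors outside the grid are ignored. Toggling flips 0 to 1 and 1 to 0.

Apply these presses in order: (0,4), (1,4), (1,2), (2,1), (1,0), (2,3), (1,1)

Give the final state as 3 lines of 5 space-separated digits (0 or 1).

After press 1 at (0,4):
0 0 0 0 1
1 1 0 1 1
1 0 0 0 1

After press 2 at (1,4):
0 0 0 0 0
1 1 0 0 0
1 0 0 0 0

After press 3 at (1,2):
0 0 1 0 0
1 0 1 1 0
1 0 1 0 0

After press 4 at (2,1):
0 0 1 0 0
1 1 1 1 0
0 1 0 0 0

After press 5 at (1,0):
1 0 1 0 0
0 0 1 1 0
1 1 0 0 0

After press 6 at (2,3):
1 0 1 0 0
0 0 1 0 0
1 1 1 1 1

After press 7 at (1,1):
1 1 1 0 0
1 1 0 0 0
1 0 1 1 1

Answer: 1 1 1 0 0
1 1 0 0 0
1 0 1 1 1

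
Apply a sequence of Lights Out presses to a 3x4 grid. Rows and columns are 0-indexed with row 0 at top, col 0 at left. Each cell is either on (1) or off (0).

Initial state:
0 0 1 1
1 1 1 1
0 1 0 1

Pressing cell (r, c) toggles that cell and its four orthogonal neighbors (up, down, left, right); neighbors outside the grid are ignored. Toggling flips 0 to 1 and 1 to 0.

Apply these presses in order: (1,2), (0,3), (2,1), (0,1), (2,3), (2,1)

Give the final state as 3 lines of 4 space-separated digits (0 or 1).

After press 1 at (1,2):
0 0 0 1
1 0 0 0
0 1 1 1

After press 2 at (0,3):
0 0 1 0
1 0 0 1
0 1 1 1

After press 3 at (2,1):
0 0 1 0
1 1 0 1
1 0 0 1

After press 4 at (0,1):
1 1 0 0
1 0 0 1
1 0 0 1

After press 5 at (2,3):
1 1 0 0
1 0 0 0
1 0 1 0

After press 6 at (2,1):
1 1 0 0
1 1 0 0
0 1 0 0

Answer: 1 1 0 0
1 1 0 0
0 1 0 0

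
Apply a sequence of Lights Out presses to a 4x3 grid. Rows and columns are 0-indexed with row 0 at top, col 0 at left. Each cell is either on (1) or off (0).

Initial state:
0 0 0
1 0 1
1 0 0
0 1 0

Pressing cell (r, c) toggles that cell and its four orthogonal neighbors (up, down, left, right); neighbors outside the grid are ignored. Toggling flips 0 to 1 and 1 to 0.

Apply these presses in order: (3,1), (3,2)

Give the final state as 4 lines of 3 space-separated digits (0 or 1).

After press 1 at (3,1):
0 0 0
1 0 1
1 1 0
1 0 1

After press 2 at (3,2):
0 0 0
1 0 1
1 1 1
1 1 0

Answer: 0 0 0
1 0 1
1 1 1
1 1 0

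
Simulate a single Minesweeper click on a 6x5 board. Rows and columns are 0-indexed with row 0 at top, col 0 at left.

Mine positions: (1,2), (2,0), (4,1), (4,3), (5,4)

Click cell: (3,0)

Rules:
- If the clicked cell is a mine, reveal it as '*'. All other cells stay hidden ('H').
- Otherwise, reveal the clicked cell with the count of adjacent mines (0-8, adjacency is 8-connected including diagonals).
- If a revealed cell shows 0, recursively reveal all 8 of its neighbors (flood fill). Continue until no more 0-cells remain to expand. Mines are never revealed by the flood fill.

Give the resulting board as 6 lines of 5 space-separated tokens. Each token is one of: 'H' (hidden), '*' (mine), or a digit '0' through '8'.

H H H H H
H H H H H
H H H H H
2 H H H H
H H H H H
H H H H H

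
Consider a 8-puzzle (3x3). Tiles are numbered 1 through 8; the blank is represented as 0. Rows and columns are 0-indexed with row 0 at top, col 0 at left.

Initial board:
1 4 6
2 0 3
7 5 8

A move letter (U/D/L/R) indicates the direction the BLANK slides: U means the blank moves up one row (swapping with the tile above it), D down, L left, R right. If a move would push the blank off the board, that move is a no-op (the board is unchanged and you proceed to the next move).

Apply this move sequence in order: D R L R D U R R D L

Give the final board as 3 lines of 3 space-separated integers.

After move 1 (D):
1 4 6
2 5 3
7 0 8

After move 2 (R):
1 4 6
2 5 3
7 8 0

After move 3 (L):
1 4 6
2 5 3
7 0 8

After move 4 (R):
1 4 6
2 5 3
7 8 0

After move 5 (D):
1 4 6
2 5 3
7 8 0

After move 6 (U):
1 4 6
2 5 0
7 8 3

After move 7 (R):
1 4 6
2 5 0
7 8 3

After move 8 (R):
1 4 6
2 5 0
7 8 3

After move 9 (D):
1 4 6
2 5 3
7 8 0

After move 10 (L):
1 4 6
2 5 3
7 0 8

Answer: 1 4 6
2 5 3
7 0 8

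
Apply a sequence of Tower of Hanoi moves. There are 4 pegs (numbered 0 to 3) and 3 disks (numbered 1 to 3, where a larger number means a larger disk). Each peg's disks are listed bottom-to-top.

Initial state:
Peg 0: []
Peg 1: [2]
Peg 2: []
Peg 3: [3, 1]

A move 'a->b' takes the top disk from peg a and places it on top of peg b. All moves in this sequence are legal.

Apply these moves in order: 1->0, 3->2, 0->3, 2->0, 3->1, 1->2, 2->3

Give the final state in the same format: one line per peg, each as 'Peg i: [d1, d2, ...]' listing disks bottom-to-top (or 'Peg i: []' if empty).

After move 1 (1->0):
Peg 0: [2]
Peg 1: []
Peg 2: []
Peg 3: [3, 1]

After move 2 (3->2):
Peg 0: [2]
Peg 1: []
Peg 2: [1]
Peg 3: [3]

After move 3 (0->3):
Peg 0: []
Peg 1: []
Peg 2: [1]
Peg 3: [3, 2]

After move 4 (2->0):
Peg 0: [1]
Peg 1: []
Peg 2: []
Peg 3: [3, 2]

After move 5 (3->1):
Peg 0: [1]
Peg 1: [2]
Peg 2: []
Peg 3: [3]

After move 6 (1->2):
Peg 0: [1]
Peg 1: []
Peg 2: [2]
Peg 3: [3]

After move 7 (2->3):
Peg 0: [1]
Peg 1: []
Peg 2: []
Peg 3: [3, 2]

Answer: Peg 0: [1]
Peg 1: []
Peg 2: []
Peg 3: [3, 2]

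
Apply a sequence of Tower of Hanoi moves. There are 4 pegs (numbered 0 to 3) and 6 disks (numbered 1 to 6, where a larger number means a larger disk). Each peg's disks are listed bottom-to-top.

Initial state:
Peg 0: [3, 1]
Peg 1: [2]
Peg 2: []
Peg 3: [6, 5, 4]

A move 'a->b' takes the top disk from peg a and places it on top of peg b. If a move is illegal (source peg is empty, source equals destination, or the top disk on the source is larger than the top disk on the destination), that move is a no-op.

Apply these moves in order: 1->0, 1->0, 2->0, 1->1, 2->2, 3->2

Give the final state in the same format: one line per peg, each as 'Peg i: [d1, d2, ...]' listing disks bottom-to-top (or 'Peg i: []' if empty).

Answer: Peg 0: [3, 1]
Peg 1: [2]
Peg 2: [4]
Peg 3: [6, 5]

Derivation:
After move 1 (1->0):
Peg 0: [3, 1]
Peg 1: [2]
Peg 2: []
Peg 3: [6, 5, 4]

After move 2 (1->0):
Peg 0: [3, 1]
Peg 1: [2]
Peg 2: []
Peg 3: [6, 5, 4]

After move 3 (2->0):
Peg 0: [3, 1]
Peg 1: [2]
Peg 2: []
Peg 3: [6, 5, 4]

After move 4 (1->1):
Peg 0: [3, 1]
Peg 1: [2]
Peg 2: []
Peg 3: [6, 5, 4]

After move 5 (2->2):
Peg 0: [3, 1]
Peg 1: [2]
Peg 2: []
Peg 3: [6, 5, 4]

After move 6 (3->2):
Peg 0: [3, 1]
Peg 1: [2]
Peg 2: [4]
Peg 3: [6, 5]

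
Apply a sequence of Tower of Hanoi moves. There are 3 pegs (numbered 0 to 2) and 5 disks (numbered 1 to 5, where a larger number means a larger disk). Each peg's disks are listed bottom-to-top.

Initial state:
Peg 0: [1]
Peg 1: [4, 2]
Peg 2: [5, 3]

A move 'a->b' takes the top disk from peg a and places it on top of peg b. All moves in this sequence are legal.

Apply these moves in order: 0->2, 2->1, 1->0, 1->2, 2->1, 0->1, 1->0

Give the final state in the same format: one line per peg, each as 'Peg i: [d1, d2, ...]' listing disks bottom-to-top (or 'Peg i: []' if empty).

Answer: Peg 0: [1]
Peg 1: [4, 2]
Peg 2: [5, 3]

Derivation:
After move 1 (0->2):
Peg 0: []
Peg 1: [4, 2]
Peg 2: [5, 3, 1]

After move 2 (2->1):
Peg 0: []
Peg 1: [4, 2, 1]
Peg 2: [5, 3]

After move 3 (1->0):
Peg 0: [1]
Peg 1: [4, 2]
Peg 2: [5, 3]

After move 4 (1->2):
Peg 0: [1]
Peg 1: [4]
Peg 2: [5, 3, 2]

After move 5 (2->1):
Peg 0: [1]
Peg 1: [4, 2]
Peg 2: [5, 3]

After move 6 (0->1):
Peg 0: []
Peg 1: [4, 2, 1]
Peg 2: [5, 3]

After move 7 (1->0):
Peg 0: [1]
Peg 1: [4, 2]
Peg 2: [5, 3]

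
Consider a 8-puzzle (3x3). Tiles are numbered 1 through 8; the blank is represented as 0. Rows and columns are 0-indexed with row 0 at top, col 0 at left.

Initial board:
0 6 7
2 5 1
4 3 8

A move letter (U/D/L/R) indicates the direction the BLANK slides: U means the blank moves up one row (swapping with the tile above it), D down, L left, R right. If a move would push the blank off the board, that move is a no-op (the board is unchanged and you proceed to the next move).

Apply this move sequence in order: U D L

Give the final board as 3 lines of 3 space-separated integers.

Answer: 2 6 7
0 5 1
4 3 8

Derivation:
After move 1 (U):
0 6 7
2 5 1
4 3 8

After move 2 (D):
2 6 7
0 5 1
4 3 8

After move 3 (L):
2 6 7
0 5 1
4 3 8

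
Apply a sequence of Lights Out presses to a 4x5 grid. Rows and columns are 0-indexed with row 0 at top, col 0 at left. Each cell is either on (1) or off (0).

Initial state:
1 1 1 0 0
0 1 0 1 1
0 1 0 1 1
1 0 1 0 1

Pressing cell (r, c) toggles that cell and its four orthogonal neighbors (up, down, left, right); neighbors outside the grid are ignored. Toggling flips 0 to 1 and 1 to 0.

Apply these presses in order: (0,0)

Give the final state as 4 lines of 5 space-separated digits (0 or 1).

After press 1 at (0,0):
0 0 1 0 0
1 1 0 1 1
0 1 0 1 1
1 0 1 0 1

Answer: 0 0 1 0 0
1 1 0 1 1
0 1 0 1 1
1 0 1 0 1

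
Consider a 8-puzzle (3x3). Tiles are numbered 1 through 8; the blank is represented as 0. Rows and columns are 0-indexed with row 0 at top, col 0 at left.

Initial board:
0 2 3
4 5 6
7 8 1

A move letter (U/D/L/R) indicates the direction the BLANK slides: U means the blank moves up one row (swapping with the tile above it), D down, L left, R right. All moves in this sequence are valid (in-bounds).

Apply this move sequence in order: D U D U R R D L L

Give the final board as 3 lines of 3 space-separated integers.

Answer: 2 3 6
0 4 5
7 8 1

Derivation:
After move 1 (D):
4 2 3
0 5 6
7 8 1

After move 2 (U):
0 2 3
4 5 6
7 8 1

After move 3 (D):
4 2 3
0 5 6
7 8 1

After move 4 (U):
0 2 3
4 5 6
7 8 1

After move 5 (R):
2 0 3
4 5 6
7 8 1

After move 6 (R):
2 3 0
4 5 6
7 8 1

After move 7 (D):
2 3 6
4 5 0
7 8 1

After move 8 (L):
2 3 6
4 0 5
7 8 1

After move 9 (L):
2 3 6
0 4 5
7 8 1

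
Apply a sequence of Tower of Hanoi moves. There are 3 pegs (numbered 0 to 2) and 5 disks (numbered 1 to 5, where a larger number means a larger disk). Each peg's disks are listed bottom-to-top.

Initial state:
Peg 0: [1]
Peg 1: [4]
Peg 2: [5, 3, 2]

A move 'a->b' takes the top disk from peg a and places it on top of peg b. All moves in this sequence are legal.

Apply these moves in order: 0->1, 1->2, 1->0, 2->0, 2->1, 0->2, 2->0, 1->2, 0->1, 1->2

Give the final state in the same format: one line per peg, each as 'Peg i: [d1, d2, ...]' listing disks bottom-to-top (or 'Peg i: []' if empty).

After move 1 (0->1):
Peg 0: []
Peg 1: [4, 1]
Peg 2: [5, 3, 2]

After move 2 (1->2):
Peg 0: []
Peg 1: [4]
Peg 2: [5, 3, 2, 1]

After move 3 (1->0):
Peg 0: [4]
Peg 1: []
Peg 2: [5, 3, 2, 1]

After move 4 (2->0):
Peg 0: [4, 1]
Peg 1: []
Peg 2: [5, 3, 2]

After move 5 (2->1):
Peg 0: [4, 1]
Peg 1: [2]
Peg 2: [5, 3]

After move 6 (0->2):
Peg 0: [4]
Peg 1: [2]
Peg 2: [5, 3, 1]

After move 7 (2->0):
Peg 0: [4, 1]
Peg 1: [2]
Peg 2: [5, 3]

After move 8 (1->2):
Peg 0: [4, 1]
Peg 1: []
Peg 2: [5, 3, 2]

After move 9 (0->1):
Peg 0: [4]
Peg 1: [1]
Peg 2: [5, 3, 2]

After move 10 (1->2):
Peg 0: [4]
Peg 1: []
Peg 2: [5, 3, 2, 1]

Answer: Peg 0: [4]
Peg 1: []
Peg 2: [5, 3, 2, 1]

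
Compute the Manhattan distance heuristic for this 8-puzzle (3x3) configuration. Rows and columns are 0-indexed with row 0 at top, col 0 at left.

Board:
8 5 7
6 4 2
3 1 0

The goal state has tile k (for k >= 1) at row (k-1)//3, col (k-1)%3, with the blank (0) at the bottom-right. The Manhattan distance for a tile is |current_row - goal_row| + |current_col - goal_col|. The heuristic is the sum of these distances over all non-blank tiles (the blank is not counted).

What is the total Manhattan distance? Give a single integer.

Answer: 20

Derivation:
Tile 8: at (0,0), goal (2,1), distance |0-2|+|0-1| = 3
Tile 5: at (0,1), goal (1,1), distance |0-1|+|1-1| = 1
Tile 7: at (0,2), goal (2,0), distance |0-2|+|2-0| = 4
Tile 6: at (1,0), goal (1,2), distance |1-1|+|0-2| = 2
Tile 4: at (1,1), goal (1,0), distance |1-1|+|1-0| = 1
Tile 2: at (1,2), goal (0,1), distance |1-0|+|2-1| = 2
Tile 3: at (2,0), goal (0,2), distance |2-0|+|0-2| = 4
Tile 1: at (2,1), goal (0,0), distance |2-0|+|1-0| = 3
Sum: 3 + 1 + 4 + 2 + 1 + 2 + 4 + 3 = 20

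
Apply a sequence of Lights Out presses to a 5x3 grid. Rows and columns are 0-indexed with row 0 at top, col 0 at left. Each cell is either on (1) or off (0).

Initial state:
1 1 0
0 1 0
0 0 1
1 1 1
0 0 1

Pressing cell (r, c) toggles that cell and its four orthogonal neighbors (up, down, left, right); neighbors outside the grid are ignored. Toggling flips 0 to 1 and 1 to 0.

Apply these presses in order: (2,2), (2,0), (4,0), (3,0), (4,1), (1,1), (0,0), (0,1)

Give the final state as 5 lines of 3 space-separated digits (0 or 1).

After press 1 at (2,2):
1 1 0
0 1 1
0 1 0
1 1 0
0 0 1

After press 2 at (2,0):
1 1 0
1 1 1
1 0 0
0 1 0
0 0 1

After press 3 at (4,0):
1 1 0
1 1 1
1 0 0
1 1 0
1 1 1

After press 4 at (3,0):
1 1 0
1 1 1
0 0 0
0 0 0
0 1 1

After press 5 at (4,1):
1 1 0
1 1 1
0 0 0
0 1 0
1 0 0

After press 6 at (1,1):
1 0 0
0 0 0
0 1 0
0 1 0
1 0 0

After press 7 at (0,0):
0 1 0
1 0 0
0 1 0
0 1 0
1 0 0

After press 8 at (0,1):
1 0 1
1 1 0
0 1 0
0 1 0
1 0 0

Answer: 1 0 1
1 1 0
0 1 0
0 1 0
1 0 0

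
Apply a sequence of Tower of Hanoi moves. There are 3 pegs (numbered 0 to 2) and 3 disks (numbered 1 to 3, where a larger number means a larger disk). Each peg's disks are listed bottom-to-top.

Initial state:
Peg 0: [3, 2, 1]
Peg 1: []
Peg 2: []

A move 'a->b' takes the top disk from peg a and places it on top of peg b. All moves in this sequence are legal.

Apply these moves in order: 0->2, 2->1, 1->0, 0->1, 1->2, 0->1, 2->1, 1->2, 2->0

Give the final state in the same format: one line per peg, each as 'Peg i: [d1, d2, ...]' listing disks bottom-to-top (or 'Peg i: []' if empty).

Answer: Peg 0: [3, 1]
Peg 1: [2]
Peg 2: []

Derivation:
After move 1 (0->2):
Peg 0: [3, 2]
Peg 1: []
Peg 2: [1]

After move 2 (2->1):
Peg 0: [3, 2]
Peg 1: [1]
Peg 2: []

After move 3 (1->0):
Peg 0: [3, 2, 1]
Peg 1: []
Peg 2: []

After move 4 (0->1):
Peg 0: [3, 2]
Peg 1: [1]
Peg 2: []

After move 5 (1->2):
Peg 0: [3, 2]
Peg 1: []
Peg 2: [1]

After move 6 (0->1):
Peg 0: [3]
Peg 1: [2]
Peg 2: [1]

After move 7 (2->1):
Peg 0: [3]
Peg 1: [2, 1]
Peg 2: []

After move 8 (1->2):
Peg 0: [3]
Peg 1: [2]
Peg 2: [1]

After move 9 (2->0):
Peg 0: [3, 1]
Peg 1: [2]
Peg 2: []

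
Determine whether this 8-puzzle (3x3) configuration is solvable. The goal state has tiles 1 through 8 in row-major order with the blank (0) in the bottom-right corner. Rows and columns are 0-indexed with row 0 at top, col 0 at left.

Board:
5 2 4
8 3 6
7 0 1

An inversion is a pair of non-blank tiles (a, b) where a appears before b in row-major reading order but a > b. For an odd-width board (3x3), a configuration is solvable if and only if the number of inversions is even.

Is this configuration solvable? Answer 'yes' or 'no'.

Inversions (pairs i<j in row-major order where tile[i] > tile[j] > 0): 14
14 is even, so the puzzle is solvable.

Answer: yes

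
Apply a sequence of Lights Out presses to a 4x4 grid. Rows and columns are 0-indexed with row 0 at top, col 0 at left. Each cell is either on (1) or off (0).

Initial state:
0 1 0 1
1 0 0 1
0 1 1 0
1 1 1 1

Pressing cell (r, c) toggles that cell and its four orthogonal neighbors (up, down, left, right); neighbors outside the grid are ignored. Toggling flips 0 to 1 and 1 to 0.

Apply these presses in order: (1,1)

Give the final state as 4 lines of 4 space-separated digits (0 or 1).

After press 1 at (1,1):
0 0 0 1
0 1 1 1
0 0 1 0
1 1 1 1

Answer: 0 0 0 1
0 1 1 1
0 0 1 0
1 1 1 1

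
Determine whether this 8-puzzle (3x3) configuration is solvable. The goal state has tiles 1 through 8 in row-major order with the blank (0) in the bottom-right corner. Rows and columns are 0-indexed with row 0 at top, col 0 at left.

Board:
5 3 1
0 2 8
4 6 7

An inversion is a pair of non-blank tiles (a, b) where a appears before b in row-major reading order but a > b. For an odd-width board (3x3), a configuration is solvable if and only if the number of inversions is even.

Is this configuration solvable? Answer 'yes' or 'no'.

Answer: no

Derivation:
Inversions (pairs i<j in row-major order where tile[i] > tile[j] > 0): 9
9 is odd, so the puzzle is not solvable.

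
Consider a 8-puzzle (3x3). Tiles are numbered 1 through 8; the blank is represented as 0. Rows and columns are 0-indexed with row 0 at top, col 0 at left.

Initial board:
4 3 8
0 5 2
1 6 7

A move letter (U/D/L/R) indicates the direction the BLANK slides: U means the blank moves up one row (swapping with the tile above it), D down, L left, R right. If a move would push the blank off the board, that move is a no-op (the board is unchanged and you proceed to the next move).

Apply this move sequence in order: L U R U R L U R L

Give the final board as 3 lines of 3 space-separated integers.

After move 1 (L):
4 3 8
0 5 2
1 6 7

After move 2 (U):
0 3 8
4 5 2
1 6 7

After move 3 (R):
3 0 8
4 5 2
1 6 7

After move 4 (U):
3 0 8
4 5 2
1 6 7

After move 5 (R):
3 8 0
4 5 2
1 6 7

After move 6 (L):
3 0 8
4 5 2
1 6 7

After move 7 (U):
3 0 8
4 5 2
1 6 7

After move 8 (R):
3 8 0
4 5 2
1 6 7

After move 9 (L):
3 0 8
4 5 2
1 6 7

Answer: 3 0 8
4 5 2
1 6 7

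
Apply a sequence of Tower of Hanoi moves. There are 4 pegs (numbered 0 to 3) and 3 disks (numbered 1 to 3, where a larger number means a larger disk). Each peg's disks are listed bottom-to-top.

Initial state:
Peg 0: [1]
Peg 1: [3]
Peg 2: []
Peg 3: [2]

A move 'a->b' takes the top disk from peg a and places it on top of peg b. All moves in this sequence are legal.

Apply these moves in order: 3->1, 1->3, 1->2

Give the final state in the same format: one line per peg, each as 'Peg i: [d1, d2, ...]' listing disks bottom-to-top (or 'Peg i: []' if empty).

Answer: Peg 0: [1]
Peg 1: []
Peg 2: [3]
Peg 3: [2]

Derivation:
After move 1 (3->1):
Peg 0: [1]
Peg 1: [3, 2]
Peg 2: []
Peg 3: []

After move 2 (1->3):
Peg 0: [1]
Peg 1: [3]
Peg 2: []
Peg 3: [2]

After move 3 (1->2):
Peg 0: [1]
Peg 1: []
Peg 2: [3]
Peg 3: [2]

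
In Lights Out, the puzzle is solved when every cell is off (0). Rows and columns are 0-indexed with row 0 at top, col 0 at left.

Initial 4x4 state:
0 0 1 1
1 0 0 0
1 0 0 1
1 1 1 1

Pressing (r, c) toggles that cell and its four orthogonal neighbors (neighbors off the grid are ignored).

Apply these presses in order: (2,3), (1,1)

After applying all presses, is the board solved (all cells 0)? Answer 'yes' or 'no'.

Answer: no

Derivation:
After press 1 at (2,3):
0 0 1 1
1 0 0 1
1 0 1 0
1 1 1 0

After press 2 at (1,1):
0 1 1 1
0 1 1 1
1 1 1 0
1 1 1 0

Lights still on: 12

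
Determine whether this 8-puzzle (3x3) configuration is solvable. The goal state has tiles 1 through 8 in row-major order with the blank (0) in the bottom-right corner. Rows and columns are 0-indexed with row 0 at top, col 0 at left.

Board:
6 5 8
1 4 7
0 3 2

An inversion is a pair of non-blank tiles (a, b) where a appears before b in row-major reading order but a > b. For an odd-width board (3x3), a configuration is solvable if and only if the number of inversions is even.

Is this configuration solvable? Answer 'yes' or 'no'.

Answer: no

Derivation:
Inversions (pairs i<j in row-major order where tile[i] > tile[j] > 0): 19
19 is odd, so the puzzle is not solvable.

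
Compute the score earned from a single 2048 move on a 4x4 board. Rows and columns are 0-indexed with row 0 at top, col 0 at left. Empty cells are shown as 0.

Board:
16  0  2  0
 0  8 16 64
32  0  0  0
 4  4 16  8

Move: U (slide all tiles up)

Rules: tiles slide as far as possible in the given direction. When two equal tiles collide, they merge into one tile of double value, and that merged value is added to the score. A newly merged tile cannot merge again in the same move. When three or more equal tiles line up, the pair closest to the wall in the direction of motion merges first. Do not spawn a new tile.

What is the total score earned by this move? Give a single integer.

Slide up:
col 0: [16, 0, 32, 4] -> [16, 32, 4, 0]  score +0 (running 0)
col 1: [0, 8, 0, 4] -> [8, 4, 0, 0]  score +0 (running 0)
col 2: [2, 16, 0, 16] -> [2, 32, 0, 0]  score +32 (running 32)
col 3: [0, 64, 0, 8] -> [64, 8, 0, 0]  score +0 (running 32)
Board after move:
16  8  2 64
32  4 32  8
 4  0  0  0
 0  0  0  0

Answer: 32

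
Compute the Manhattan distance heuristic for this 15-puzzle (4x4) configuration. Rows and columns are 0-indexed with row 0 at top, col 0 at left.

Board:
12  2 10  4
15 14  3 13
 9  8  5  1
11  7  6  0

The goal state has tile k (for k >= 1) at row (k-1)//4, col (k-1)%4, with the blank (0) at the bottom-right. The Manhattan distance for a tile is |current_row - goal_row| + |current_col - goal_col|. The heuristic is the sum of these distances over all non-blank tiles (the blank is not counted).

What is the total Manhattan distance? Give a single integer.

Answer: 40

Derivation:
Tile 12: at (0,0), goal (2,3), distance |0-2|+|0-3| = 5
Tile 2: at (0,1), goal (0,1), distance |0-0|+|1-1| = 0
Tile 10: at (0,2), goal (2,1), distance |0-2|+|2-1| = 3
Tile 4: at (0,3), goal (0,3), distance |0-0|+|3-3| = 0
Tile 15: at (1,0), goal (3,2), distance |1-3|+|0-2| = 4
Tile 14: at (1,1), goal (3,1), distance |1-3|+|1-1| = 2
Tile 3: at (1,2), goal (0,2), distance |1-0|+|2-2| = 1
Tile 13: at (1,3), goal (3,0), distance |1-3|+|3-0| = 5
Tile 9: at (2,0), goal (2,0), distance |2-2|+|0-0| = 0
Tile 8: at (2,1), goal (1,3), distance |2-1|+|1-3| = 3
Tile 5: at (2,2), goal (1,0), distance |2-1|+|2-0| = 3
Tile 1: at (2,3), goal (0,0), distance |2-0|+|3-0| = 5
Tile 11: at (3,0), goal (2,2), distance |3-2|+|0-2| = 3
Tile 7: at (3,1), goal (1,2), distance |3-1|+|1-2| = 3
Tile 6: at (3,2), goal (1,1), distance |3-1|+|2-1| = 3
Sum: 5 + 0 + 3 + 0 + 4 + 2 + 1 + 5 + 0 + 3 + 3 + 5 + 3 + 3 + 3 = 40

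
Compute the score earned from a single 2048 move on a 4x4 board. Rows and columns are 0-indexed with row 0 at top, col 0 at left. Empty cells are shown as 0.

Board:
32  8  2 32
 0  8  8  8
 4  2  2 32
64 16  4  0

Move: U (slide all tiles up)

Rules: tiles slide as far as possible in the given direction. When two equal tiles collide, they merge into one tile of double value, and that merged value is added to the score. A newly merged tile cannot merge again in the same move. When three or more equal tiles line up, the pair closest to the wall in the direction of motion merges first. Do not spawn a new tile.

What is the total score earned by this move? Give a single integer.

Slide up:
col 0: [32, 0, 4, 64] -> [32, 4, 64, 0]  score +0 (running 0)
col 1: [8, 8, 2, 16] -> [16, 2, 16, 0]  score +16 (running 16)
col 2: [2, 8, 2, 4] -> [2, 8, 2, 4]  score +0 (running 16)
col 3: [32, 8, 32, 0] -> [32, 8, 32, 0]  score +0 (running 16)
Board after move:
32 16  2 32
 4  2  8  8
64 16  2 32
 0  0  4  0

Answer: 16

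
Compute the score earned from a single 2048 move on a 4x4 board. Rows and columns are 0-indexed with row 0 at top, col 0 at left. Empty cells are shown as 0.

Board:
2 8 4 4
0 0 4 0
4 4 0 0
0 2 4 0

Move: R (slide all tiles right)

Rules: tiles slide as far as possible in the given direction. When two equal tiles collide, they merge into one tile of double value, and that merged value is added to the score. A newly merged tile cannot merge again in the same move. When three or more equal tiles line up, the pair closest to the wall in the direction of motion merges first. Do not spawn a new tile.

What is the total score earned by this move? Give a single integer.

Answer: 16

Derivation:
Slide right:
row 0: [2, 8, 4, 4] -> [0, 2, 8, 8]  score +8 (running 8)
row 1: [0, 0, 4, 0] -> [0, 0, 0, 4]  score +0 (running 8)
row 2: [4, 4, 0, 0] -> [0, 0, 0, 8]  score +8 (running 16)
row 3: [0, 2, 4, 0] -> [0, 0, 2, 4]  score +0 (running 16)
Board after move:
0 2 8 8
0 0 0 4
0 0 0 8
0 0 2 4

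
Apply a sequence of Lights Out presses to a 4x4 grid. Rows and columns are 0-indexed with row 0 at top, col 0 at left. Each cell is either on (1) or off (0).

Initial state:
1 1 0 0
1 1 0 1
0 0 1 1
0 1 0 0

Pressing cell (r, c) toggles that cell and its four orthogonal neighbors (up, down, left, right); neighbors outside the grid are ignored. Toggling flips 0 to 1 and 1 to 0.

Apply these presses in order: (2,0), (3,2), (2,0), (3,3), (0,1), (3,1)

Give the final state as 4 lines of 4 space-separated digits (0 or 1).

After press 1 at (2,0):
1 1 0 0
0 1 0 1
1 1 1 1
1 1 0 0

After press 2 at (3,2):
1 1 0 0
0 1 0 1
1 1 0 1
1 0 1 1

After press 3 at (2,0):
1 1 0 0
1 1 0 1
0 0 0 1
0 0 1 1

After press 4 at (3,3):
1 1 0 0
1 1 0 1
0 0 0 0
0 0 0 0

After press 5 at (0,1):
0 0 1 0
1 0 0 1
0 0 0 0
0 0 0 0

After press 6 at (3,1):
0 0 1 0
1 0 0 1
0 1 0 0
1 1 1 0

Answer: 0 0 1 0
1 0 0 1
0 1 0 0
1 1 1 0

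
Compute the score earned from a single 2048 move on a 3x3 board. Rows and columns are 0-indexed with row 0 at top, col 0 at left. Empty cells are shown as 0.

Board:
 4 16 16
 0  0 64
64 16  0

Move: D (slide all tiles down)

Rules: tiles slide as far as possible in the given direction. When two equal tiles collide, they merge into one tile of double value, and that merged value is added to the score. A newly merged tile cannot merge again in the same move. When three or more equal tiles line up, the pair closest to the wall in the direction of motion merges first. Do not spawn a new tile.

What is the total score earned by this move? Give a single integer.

Slide down:
col 0: [4, 0, 64] -> [0, 4, 64]  score +0 (running 0)
col 1: [16, 0, 16] -> [0, 0, 32]  score +32 (running 32)
col 2: [16, 64, 0] -> [0, 16, 64]  score +0 (running 32)
Board after move:
 0  0  0
 4  0 16
64 32 64

Answer: 32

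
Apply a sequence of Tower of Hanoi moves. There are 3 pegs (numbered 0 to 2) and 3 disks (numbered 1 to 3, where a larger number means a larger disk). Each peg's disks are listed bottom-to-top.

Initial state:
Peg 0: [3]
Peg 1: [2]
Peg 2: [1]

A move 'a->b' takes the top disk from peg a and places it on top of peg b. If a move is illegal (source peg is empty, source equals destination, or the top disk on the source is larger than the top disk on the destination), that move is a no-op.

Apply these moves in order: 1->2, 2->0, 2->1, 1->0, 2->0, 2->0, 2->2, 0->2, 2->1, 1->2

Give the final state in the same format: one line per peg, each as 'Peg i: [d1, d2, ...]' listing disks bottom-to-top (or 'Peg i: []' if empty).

After move 1 (1->2):
Peg 0: [3]
Peg 1: [2]
Peg 2: [1]

After move 2 (2->0):
Peg 0: [3, 1]
Peg 1: [2]
Peg 2: []

After move 3 (2->1):
Peg 0: [3, 1]
Peg 1: [2]
Peg 2: []

After move 4 (1->0):
Peg 0: [3, 1]
Peg 1: [2]
Peg 2: []

After move 5 (2->0):
Peg 0: [3, 1]
Peg 1: [2]
Peg 2: []

After move 6 (2->0):
Peg 0: [3, 1]
Peg 1: [2]
Peg 2: []

After move 7 (2->2):
Peg 0: [3, 1]
Peg 1: [2]
Peg 2: []

After move 8 (0->2):
Peg 0: [3]
Peg 1: [2]
Peg 2: [1]

After move 9 (2->1):
Peg 0: [3]
Peg 1: [2, 1]
Peg 2: []

After move 10 (1->2):
Peg 0: [3]
Peg 1: [2]
Peg 2: [1]

Answer: Peg 0: [3]
Peg 1: [2]
Peg 2: [1]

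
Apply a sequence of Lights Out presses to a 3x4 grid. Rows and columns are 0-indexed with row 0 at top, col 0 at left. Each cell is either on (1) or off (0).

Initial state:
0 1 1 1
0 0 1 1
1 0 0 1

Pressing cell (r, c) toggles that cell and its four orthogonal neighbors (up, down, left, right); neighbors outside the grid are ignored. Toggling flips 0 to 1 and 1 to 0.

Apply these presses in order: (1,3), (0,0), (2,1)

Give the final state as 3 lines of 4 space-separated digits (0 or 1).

Answer: 1 0 1 0
1 1 0 0
0 1 1 0

Derivation:
After press 1 at (1,3):
0 1 1 0
0 0 0 0
1 0 0 0

After press 2 at (0,0):
1 0 1 0
1 0 0 0
1 0 0 0

After press 3 at (2,1):
1 0 1 0
1 1 0 0
0 1 1 0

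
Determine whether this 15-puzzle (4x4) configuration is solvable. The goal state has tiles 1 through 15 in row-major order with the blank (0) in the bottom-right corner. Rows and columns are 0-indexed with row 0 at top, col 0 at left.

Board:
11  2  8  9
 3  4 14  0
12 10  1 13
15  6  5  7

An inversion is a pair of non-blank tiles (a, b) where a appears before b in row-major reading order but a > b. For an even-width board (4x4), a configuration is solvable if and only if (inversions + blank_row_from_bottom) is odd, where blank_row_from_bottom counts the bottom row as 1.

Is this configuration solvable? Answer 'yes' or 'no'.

Inversions: 48
Blank is in row 1 (0-indexed from top), which is row 3 counting from the bottom (bottom = 1).
48 + 3 = 51, which is odd, so the puzzle is solvable.

Answer: yes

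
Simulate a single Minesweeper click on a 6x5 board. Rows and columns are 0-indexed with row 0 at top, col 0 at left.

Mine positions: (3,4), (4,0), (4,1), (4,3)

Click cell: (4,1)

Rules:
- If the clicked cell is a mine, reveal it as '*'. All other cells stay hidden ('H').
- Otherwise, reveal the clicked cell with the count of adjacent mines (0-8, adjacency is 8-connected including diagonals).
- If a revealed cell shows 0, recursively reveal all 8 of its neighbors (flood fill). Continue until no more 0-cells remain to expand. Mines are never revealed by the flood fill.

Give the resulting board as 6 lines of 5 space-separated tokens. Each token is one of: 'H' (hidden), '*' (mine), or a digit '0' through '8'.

H H H H H
H H H H H
H H H H H
H H H H H
H * H H H
H H H H H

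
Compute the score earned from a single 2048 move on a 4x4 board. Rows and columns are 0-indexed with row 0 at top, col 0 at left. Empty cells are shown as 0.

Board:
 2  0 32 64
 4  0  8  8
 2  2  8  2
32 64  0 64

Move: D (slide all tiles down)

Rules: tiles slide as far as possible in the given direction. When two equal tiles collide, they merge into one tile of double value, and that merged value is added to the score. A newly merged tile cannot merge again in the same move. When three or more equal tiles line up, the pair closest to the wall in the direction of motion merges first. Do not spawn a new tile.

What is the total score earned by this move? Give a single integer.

Slide down:
col 0: [2, 4, 2, 32] -> [2, 4, 2, 32]  score +0 (running 0)
col 1: [0, 0, 2, 64] -> [0, 0, 2, 64]  score +0 (running 0)
col 2: [32, 8, 8, 0] -> [0, 0, 32, 16]  score +16 (running 16)
col 3: [64, 8, 2, 64] -> [64, 8, 2, 64]  score +0 (running 16)
Board after move:
 2  0  0 64
 4  0  0  8
 2  2 32  2
32 64 16 64

Answer: 16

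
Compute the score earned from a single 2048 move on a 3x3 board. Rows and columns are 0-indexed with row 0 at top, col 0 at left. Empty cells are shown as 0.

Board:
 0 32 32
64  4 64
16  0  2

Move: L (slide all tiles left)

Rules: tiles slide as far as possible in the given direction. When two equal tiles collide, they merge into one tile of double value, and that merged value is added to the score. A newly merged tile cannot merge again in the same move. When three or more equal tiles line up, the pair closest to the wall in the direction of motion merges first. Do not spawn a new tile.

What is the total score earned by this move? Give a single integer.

Answer: 64

Derivation:
Slide left:
row 0: [0, 32, 32] -> [64, 0, 0]  score +64 (running 64)
row 1: [64, 4, 64] -> [64, 4, 64]  score +0 (running 64)
row 2: [16, 0, 2] -> [16, 2, 0]  score +0 (running 64)
Board after move:
64  0  0
64  4 64
16  2  0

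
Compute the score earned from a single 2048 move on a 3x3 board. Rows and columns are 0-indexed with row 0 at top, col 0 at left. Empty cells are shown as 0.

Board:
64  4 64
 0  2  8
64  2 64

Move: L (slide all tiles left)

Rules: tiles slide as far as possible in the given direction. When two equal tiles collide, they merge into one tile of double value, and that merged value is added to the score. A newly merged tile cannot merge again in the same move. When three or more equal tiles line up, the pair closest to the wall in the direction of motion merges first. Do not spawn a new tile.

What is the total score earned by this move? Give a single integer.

Answer: 0

Derivation:
Slide left:
row 0: [64, 4, 64] -> [64, 4, 64]  score +0 (running 0)
row 1: [0, 2, 8] -> [2, 8, 0]  score +0 (running 0)
row 2: [64, 2, 64] -> [64, 2, 64]  score +0 (running 0)
Board after move:
64  4 64
 2  8  0
64  2 64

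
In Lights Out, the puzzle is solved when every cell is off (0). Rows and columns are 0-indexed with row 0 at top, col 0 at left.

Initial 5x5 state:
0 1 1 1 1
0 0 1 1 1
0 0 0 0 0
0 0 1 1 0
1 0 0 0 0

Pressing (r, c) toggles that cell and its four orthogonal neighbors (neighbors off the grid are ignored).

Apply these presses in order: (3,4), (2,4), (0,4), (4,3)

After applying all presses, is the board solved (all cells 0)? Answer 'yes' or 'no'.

Answer: no

Derivation:
After press 1 at (3,4):
0 1 1 1 1
0 0 1 1 1
0 0 0 0 1
0 0 1 0 1
1 0 0 0 1

After press 2 at (2,4):
0 1 1 1 1
0 0 1 1 0
0 0 0 1 0
0 0 1 0 0
1 0 0 0 1

After press 3 at (0,4):
0 1 1 0 0
0 0 1 1 1
0 0 0 1 0
0 0 1 0 0
1 0 0 0 1

After press 4 at (4,3):
0 1 1 0 0
0 0 1 1 1
0 0 0 1 0
0 0 1 1 0
1 0 1 1 0

Lights still on: 11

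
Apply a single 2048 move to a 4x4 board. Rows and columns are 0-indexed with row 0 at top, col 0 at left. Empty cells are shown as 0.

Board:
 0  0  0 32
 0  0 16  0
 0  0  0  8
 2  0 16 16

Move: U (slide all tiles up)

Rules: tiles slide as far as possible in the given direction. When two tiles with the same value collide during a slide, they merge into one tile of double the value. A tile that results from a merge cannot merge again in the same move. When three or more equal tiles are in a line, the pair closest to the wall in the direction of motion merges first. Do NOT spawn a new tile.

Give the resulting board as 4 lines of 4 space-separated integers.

Slide up:
col 0: [0, 0, 0, 2] -> [2, 0, 0, 0]
col 1: [0, 0, 0, 0] -> [0, 0, 0, 0]
col 2: [0, 16, 0, 16] -> [32, 0, 0, 0]
col 3: [32, 0, 8, 16] -> [32, 8, 16, 0]

Answer:  2  0 32 32
 0  0  0  8
 0  0  0 16
 0  0  0  0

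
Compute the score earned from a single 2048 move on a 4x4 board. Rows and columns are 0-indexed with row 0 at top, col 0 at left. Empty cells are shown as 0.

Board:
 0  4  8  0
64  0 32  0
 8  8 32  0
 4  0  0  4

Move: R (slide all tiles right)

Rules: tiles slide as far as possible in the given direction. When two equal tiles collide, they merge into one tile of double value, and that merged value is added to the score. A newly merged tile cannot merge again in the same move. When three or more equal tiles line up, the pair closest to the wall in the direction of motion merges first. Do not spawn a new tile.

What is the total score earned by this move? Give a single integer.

Slide right:
row 0: [0, 4, 8, 0] -> [0, 0, 4, 8]  score +0 (running 0)
row 1: [64, 0, 32, 0] -> [0, 0, 64, 32]  score +0 (running 0)
row 2: [8, 8, 32, 0] -> [0, 0, 16, 32]  score +16 (running 16)
row 3: [4, 0, 0, 4] -> [0, 0, 0, 8]  score +8 (running 24)
Board after move:
 0  0  4  8
 0  0 64 32
 0  0 16 32
 0  0  0  8

Answer: 24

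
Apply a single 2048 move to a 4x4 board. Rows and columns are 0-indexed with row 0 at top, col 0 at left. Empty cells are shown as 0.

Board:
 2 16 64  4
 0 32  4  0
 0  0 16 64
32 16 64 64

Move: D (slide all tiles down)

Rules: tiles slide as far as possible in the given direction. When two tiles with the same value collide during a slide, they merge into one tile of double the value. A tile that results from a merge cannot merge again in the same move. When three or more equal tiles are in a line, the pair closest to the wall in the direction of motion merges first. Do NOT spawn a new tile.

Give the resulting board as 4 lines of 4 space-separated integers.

Slide down:
col 0: [2, 0, 0, 32] -> [0, 0, 2, 32]
col 1: [16, 32, 0, 16] -> [0, 16, 32, 16]
col 2: [64, 4, 16, 64] -> [64, 4, 16, 64]
col 3: [4, 0, 64, 64] -> [0, 0, 4, 128]

Answer:   0   0  64   0
  0  16   4   0
  2  32  16   4
 32  16  64 128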